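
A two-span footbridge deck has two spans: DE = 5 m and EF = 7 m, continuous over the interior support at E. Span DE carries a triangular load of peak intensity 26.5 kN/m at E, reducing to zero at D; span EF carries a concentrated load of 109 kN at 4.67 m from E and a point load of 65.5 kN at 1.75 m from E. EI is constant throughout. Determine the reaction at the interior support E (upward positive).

Insert a hinge at E; M_E is the redundant, and each span becomes simply supported.
Rotations at E on the released spans (each span's end-slope, ×1/EI):
  span DE: triangular load, peak 26.5: w₀L³/(45EI) = 73.61/EI
  span EF: point load 109 at a = 4.67: Pab(L + b)/(6LEI) = 263.5/EI
  span EF: point load 65.5 at a = 1.75: Pab(L + b)/(6LEI) = 175.5/EI
  relative rotation θ_0 = (73.61 + 439)/EI = 512.6/EI
A unit hogging moment at E produces rotation L₁/(3EI) + L₂/(3EI) = 4/EI.
Slope continuity at E: θ_0 = M_E·4/EI, so M_E = 512.6/4 = 128.2 kN·m (hogging).
Span DE, ΣM about D with M_E applied at E: R_E^{DE}·5 = 220.8 + 128.2, so R_E^{DE} = 69.8 kN and R_D = 66.25 − 69.8 = -3.547 kN.
Span EF, ΣM about F: R_E^{EF}·7 = 597.8 + 128.2, so R_E^{EF} = 103.7 kN and R_F = 174.5 − 103.7 = 70.79 kN.
R_E = 69.8 + 103.7 = 173.5 kN.

R_E = 173.5 kN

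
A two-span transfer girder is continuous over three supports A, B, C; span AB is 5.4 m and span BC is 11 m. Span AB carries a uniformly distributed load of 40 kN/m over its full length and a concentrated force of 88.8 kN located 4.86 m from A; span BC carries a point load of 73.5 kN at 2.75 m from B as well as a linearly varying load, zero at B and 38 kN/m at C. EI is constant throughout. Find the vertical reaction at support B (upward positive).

Take M_B as the redundant. Released structure: two simple spans AB and BC with a hinge at B.
End slopes at the hinge B, treating each span as simply supported:
  span AB: UDL 40: wL³/(24EI) = 262.4/EI
  span AB: point load 88.8 at a = 4.86: Pab(L + a)/(6LEI) = 73.8/EI
  span BC: point load 73.5 at a = 2.75: Pab(L + b)/(6LEI) = 486.4/EI
  span BC: triangular load, peak 38: 7w₀L³/(360EI) = 983.5/EI
  relative rotation θ_0 = (336.2 + 1470)/EI = 1806/EI
A unit hogging moment at B produces rotation L₁/(3EI) + L₂/(3EI) = 5.467/EI.
Slope continuity at B: θ_0 = M_B·5.467/EI, so M_B = 1806/5.467 = 330.4 kN·m (hogging).
Span AB, ΣM about A with M_B applied at B: R_B^{AB}·5.4 = 1015 + 330.4, so R_B^{AB} = 249.1 kN and R_A = 304.8 − 249.1 = 55.7 kN.
Span BC, ΣM about C: R_B^{BC}·11 = 1373 + 330.4, so R_B^{BC} = 154.8 kN and R_C = 282.5 − 154.8 = 127.7 kN.
R_B = 249.1 + 154.8 = 403.9 kN.

R_B = 403.9 kN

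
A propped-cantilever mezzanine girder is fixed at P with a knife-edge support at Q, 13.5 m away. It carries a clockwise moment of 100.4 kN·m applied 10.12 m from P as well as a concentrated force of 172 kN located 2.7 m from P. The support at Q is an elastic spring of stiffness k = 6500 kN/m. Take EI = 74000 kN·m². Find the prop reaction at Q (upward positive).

R_Q = 19.81 kN

Release the roller at Q. Primary structure: cantilever fixed at P.
Downward deflection at the released point Q due to the loads:
  clockwise couple 100.4 at a = 10.12: M₀a(2L − a)/(2EI) = 8575/EI
  point load 172 at a = 2.7: Pa²(3L − a)/(6EI) = 7899/EI
  δ_0 = 16475/EI
Tip deflection under a unit load at Q: L³/(3EI) = 820.1/EI.
With EI = 74000 kN·m²: δ_0 = 0.22263 m and δ_{QQ} = 0.011083 m/kN.
Compatibility — the spring shortens by R_Q/k under the reaction it provides: δ_0 − R_Q·δ_{QQ} = R_Q/k. With 1/k = 0.000154 m/kN, R_Q = δ_0 / (δ_{QQ} + 1/k) = 0.22263 / (0.011083 + 0.000154) = 19.81 kN.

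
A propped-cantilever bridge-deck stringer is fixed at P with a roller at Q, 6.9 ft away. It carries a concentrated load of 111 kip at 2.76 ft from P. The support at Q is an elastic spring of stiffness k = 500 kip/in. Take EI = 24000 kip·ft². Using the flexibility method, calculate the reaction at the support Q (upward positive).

R_Q = 22.27 kip

Remove the prop at Q; the released (primary) structure is a cantilever built in at P.
Free-end deflection of the primary structure under the applied loading (downward +):
  point load 111 at a = 2.76: Pa²(3L − a)/(6EI) = 2528/EI
Tip deflection under a unit load at Q: L³/(3EI) = 109.5/EI.
With EI = 24000 kip·ft²: δ_0 = 0.10534 ft and δ_{QQ} = 0.004563 ft/kip.
Compatibility — the spring shortens by R_Q/k under the reaction it provides: δ_0 − R_Q·δ_{QQ} = R_Q/k. With 1/k = 1/(500×12) ft/kip = 0.000167 ft/kip, R_Q = δ_0 / (δ_{QQ} + 1/k) = 0.10534 / (0.004563 + 0.000167) = 22.27 kip.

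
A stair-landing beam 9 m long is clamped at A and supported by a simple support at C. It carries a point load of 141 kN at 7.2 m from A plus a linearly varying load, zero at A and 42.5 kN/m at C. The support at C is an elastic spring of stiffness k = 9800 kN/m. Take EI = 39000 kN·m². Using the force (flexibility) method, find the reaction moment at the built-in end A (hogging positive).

M_A = 352.3 kN·m

Release the roller at C. Primary structure: cantilever fixed at A.
Downward deflection at the released point C due to the loads:
  point load 141 at a = 7.2: Pa²(3L − a)/(6EI) = 24121/EI
  triangular load, peak 42.5 at the free end: 11w₀L⁴/(120EI) = 25561/EI
  δ_0 = 49682/EI
Tip deflection under a unit load at C: L³/(3EI) = 243/EI.
With EI = 39000 kN·m²: δ_0 = 1.2739 m and δ_{CC} = 0.006231 m/kN.
Compatibility — the spring shortens by R_C/k under the reaction it provides: δ_0 − R_C·δ_{CC} = R_C/k. With 1/k = 0.000102 m/kN, R_C = δ_0 / (δ_{CC} + 1/k) = 1.2739 / (0.006231 + 0.000102) = 201.2 kN.
Moment equilibrium about A: M_A = Σ(load moments about A) − R_C·L = 2163 − 201.2×9 = 352.3 kN·m.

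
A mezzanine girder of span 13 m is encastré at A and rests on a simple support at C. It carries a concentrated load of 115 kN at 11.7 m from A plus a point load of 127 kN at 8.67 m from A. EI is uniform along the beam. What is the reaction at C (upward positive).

R_C = 163.7 kN

Release the roller at C. Primary structure: cantilever fixed at A.
Deflection at C on the released cantilever, summing each load's contribution:
  point load 115 at a = 11.7: Pa²(3L − a)/(6EI) = 71628/EI
  point load 127 at a = 8.67: Pa²(3L − a)/(6EI) = 48257/EI
  δ_0 = 119885/EI
Flexibility coefficient — unit upward force at C: δ_{CC} = L³/(3EI) = 732.3/EI.
Compatibility at C: δ_0 − R_C·δ_{CC} = 0, so R_C = 119885/732.3 = 163.7 kN.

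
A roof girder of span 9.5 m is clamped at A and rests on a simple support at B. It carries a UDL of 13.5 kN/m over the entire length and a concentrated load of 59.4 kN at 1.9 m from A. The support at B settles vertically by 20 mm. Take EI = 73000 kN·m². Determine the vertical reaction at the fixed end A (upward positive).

Release the roller at B. Primary structure: cantilever fixed at A.
Downward deflection at the released point B due to the loads:
  UDL 13.5: wL⁴/(8EI) = 13745/EI
  point load 59.4 at a = 1.9: Pa²(3L − a)/(6EI) = 950.7/EI
  δ_0 = 14695/EI
Tip deflection under a unit load at B: L³/(3EI) = 285.8/EI.
With EI = 73000 kN·m²: δ_0 = 0.20131 m and δ_{BB} = 0.003915 m/kN.
Compatibility — the beam at B must follow the support down by 0.02 m: δ_0 − R_B·δ_{BB} = 0.02, so R_B = (0.20131 − 0.02)/0.003915 = 46.31 kN.
Vertical equilibrium: R_A = ΣP − R_B = 187.7 − 46.31 = 141.3 kN.

R_A = 141.3 kN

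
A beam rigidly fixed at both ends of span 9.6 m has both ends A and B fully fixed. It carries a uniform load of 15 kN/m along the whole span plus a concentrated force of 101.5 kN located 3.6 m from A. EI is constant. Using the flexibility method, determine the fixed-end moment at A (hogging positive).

M_A = 257.9 kN·m

Take the two fixed-end moments M_A, M_B as redundants; the released structure is the simple span AB.
End rotations of the released simple span under the applied load (×1/EI):
  at A: UDL 15: wL³/(24EI) = 553/EI
  at B: UDL 15: wL³/(24EI) = 553/EI
  at A: point load 101.5 at a = 3.6: Pab(L + b)/(6LEI) = 593.8/EI
  at B: point load 101.5 at a = 3.6: Pab(L + a)/(6LEI) = 502.4/EI
  θ_A0 = 1147/EI,  θ_B0 = 1055/EI
Flexibility coefficients: a unit moment at one end gives L/(3EI) there and L/(6EI) at the far end, so f₁₁ = f₂₂ = 3.2/EI and f₁₂ = f₂₁ = 1.6/EI.
Compatibility — zero rotation at each built-in end:
  3.2 M_A + 1.6 M_B = 1147
  1.6 M_A + 3.2 M_B = 1055
Solving the pair gives M_A = 257.9 kN·m and M_B = 200.8 kN·m (hogging).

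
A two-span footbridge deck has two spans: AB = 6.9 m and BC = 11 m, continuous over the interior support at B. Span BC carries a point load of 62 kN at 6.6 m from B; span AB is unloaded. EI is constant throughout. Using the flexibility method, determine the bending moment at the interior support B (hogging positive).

Release continuity at B by inserting a hinge; the redundant is the internal moment M_B. The primary structure is two simply-supported spans AB and BC.
Rotations at B on the released spans (each span's end-slope, ×1/EI):
  span BC: point load 62 at a = 6.6: Pab(L + b)/(6LEI) = 420.1/EI
  relative rotation θ_0 = (0 + 420.1)/EI = 420.1/EI
A unit hogging moment at B produces rotation L₁/(3EI) + L₂/(3EI) = 5.967/EI.
Slope continuity at B: θ_0 = M_B·5.967/EI, so M_B = 420.1/5.967 = 70.41 kN·m (hogging).

M_B = 70.41 kN·m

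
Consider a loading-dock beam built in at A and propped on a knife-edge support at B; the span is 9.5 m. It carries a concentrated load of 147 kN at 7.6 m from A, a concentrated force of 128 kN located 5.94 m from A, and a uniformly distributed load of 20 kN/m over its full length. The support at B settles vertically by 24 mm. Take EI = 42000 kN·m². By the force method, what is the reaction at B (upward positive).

Choose R_B as the redundant. The primary structure is the cantilever fixed at A.
Deflection at B on the released cantilever, summing each load's contribution:
  point load 147 at a = 7.6: Pa²(3L − a)/(6EI) = 29576/EI
  point load 128 at a = 5.94: Pa²(3L − a)/(6EI) = 16981/EI
  UDL 20: wL⁴/(8EI) = 20363/EI
  δ_0 = 66920/EI
Flexibility coefficient — unit upward force at B: δ_{BB} = L³/(3EI) = 285.8/EI.
With EI = 42000 kN·m²: δ_0 = 1.5933 m and δ_{BB} = 0.006805 m/kN.
Compatibility — the beam at B must follow the support down by 0.024 m: δ_0 − R_B·δ_{BB} = 0.024, so R_B = (1.5933 − 0.024)/0.006805 = 230.6 kN.

R_B = 230.6 kN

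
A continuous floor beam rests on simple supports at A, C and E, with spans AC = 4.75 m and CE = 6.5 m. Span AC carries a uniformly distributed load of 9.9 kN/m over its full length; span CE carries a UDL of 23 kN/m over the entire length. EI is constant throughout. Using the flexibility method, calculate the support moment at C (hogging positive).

M_C = 81.97 kN·m

Insert a hinge at C; M_C is the redundant, and each span becomes simply supported.
Rotations at C on the released spans (each span's end-slope, ×1/EI):
  span AC: UDL 9.9: wL³/(24EI) = 44.21/EI
  span CE: UDL 23: wL³/(24EI) = 263.2/EI
  relative rotation θ_0 = (44.21 + 263.2)/EI = 307.4/EI
A unit hogging moment at C produces rotation L₁/(3EI) + L₂/(3EI) = 3.75/EI.
Compatibility: M_C·(L₁+L₂)/(3EI) = θ_0, giving M_C = 81.97 kN·m (hogging).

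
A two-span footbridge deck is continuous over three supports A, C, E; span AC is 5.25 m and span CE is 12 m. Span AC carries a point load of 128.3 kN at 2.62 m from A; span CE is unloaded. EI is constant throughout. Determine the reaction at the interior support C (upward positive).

R_C = 74.55 kN

Insert a hinge at C; M_C is the redundant, and each span becomes simply supported.
End slopes at the hinge C, treating each span as simply supported:
  span AC: point load 128.3 at a = 2.62: Pab(L + a)/(6LEI) = 220.9/EI
  relative rotation θ_0 = (220.9 + 0)/EI = 220.9/EI
A unit hogging moment at C produces rotation L₁/(3EI) + L₂/(3EI) = 5.75/EI.
Compatibility: M_C·(L₁+L₂)/(3EI) = θ_0, giving M_C = 38.41 kN·m (hogging).
Span AC, ΣM about A with M_C applied at C: R_C^{AC}·5.25 = 336.1 + 38.41, so R_C^{AC} = 71.34 kN and R_A = 128.3 − 71.34 = 56.96 kN.
Span CE, ΣM about E: R_C^{CE}·12 = 0 + 38.41, so R_C^{CE} = 3.201 kN and R_E = 0 − 3.201 = -3.201 kN.
R_C = 71.34 + 3.201 = 74.55 kN.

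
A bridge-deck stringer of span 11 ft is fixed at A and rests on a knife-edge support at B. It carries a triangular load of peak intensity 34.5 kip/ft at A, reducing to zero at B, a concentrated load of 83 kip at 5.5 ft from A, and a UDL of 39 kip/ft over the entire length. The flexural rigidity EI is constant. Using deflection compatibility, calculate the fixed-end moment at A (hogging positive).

Take the reaction at B as the redundant and release it; the primary structure is a cantilever fixed at A.
Primary-structure tip deflection at B by superposition:
  triangular load, peak 34.5 at the fixed end: w₀L⁴/(30EI) = 16837/EI
  point load 83 at a = 5.5: Pa²(3L − a)/(6EI) = 11508/EI
  UDL 39: wL⁴/(8EI) = 71375/EI
  δ_0 = 99720/EI
Flexibility coefficient — unit upward force at B: δ_{BB} = L³/(3EI) = 443.7/EI.
The prop prevents deflection at B: R_B = δ_0/δ_{BB} = 99720/443.7 = 224.8 kip.
Moment equilibrium about A: M_A = Σ(load moments about A) − R_B·L = 3512 − 224.8×11 = 1039 kip·ft.

M_A = 1039 kip·ft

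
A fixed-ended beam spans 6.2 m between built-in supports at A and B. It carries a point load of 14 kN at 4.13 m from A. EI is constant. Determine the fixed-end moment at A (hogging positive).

Take the two fixed-end moments M_A, M_B as redundants; the released structure is the simple span AB.
End rotations of the released simple span under the applied load (×1/EI):
  at A: point load 14 at a = 4.13: Pab(L + b)/(6LEI) = 26.61/EI
  at B: point load 14 at a = 4.13: Pab(L + a)/(6LEI) = 33.24/EI
  θ_A0 = 26.61/EI,  θ_B0 = 33.24/EI
Flexibility coefficients: a unit moment at one end gives L/(3EI) there and L/(6EI) at the far end, so f₁₁ = f₂₂ = 2.067/EI and f₁₂ = f₂₁ = 1.033/EI.
Compatibility — zero rotation at each built-in end:
  2.067 M_A + 1.033 M_B = 26.61
  1.033 M_A + 2.067 M_B = 33.24
Solving the pair gives M_A = 6.445 kN·m and M_B = 12.86 kN·m (hogging).

M_A = 6.445 kN·m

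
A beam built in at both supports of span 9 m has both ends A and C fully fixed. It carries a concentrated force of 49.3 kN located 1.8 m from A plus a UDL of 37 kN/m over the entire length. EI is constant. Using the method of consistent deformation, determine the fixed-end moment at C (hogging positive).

M_C = 263.9 kN·m

Release both end moments; the primary structure is a simply-supported span AC with redundants M_A and M_C.
On the primary (simply-supported) span, the end slopes from the loading are:
  at A: point load 49.3 at a = 1.8: Pab(L + b)/(6LEI) = 191.7/EI
  at C: point load 49.3 at a = 1.8: Pab(L + a)/(6LEI) = 127.8/EI
  at A: UDL 37: wL³/(24EI) = 1124/EI
  at C: UDL 37: wL³/(24EI) = 1124/EI
  θ_A0 = 1316/EI,  θ_C0 = 1252/EI
Flexibility coefficients: a unit moment at one end gives L/(3EI) there and L/(6EI) at the far end, so f₁₁ = f₂₂ = 3/EI and f₁₂ = f₂₁ = 1.5/EI.
Compatibility — zero rotation at each built-in end:
  3 M_A + 1.5 M_C = 1316
  1.5 M_A + 3 M_C = 1252
Solving the pair gives M_A = 306.5 kN·m and M_C = 263.9 kN·m (hogging).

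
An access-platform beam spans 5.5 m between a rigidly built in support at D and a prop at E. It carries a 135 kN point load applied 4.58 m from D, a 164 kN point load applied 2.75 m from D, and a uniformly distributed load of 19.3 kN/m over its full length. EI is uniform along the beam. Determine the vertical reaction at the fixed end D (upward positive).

R_D = 212.7 kN

Choose R_E as the redundant. The primary structure is the cantilever fixed at D.
Primary-structure tip deflection at E by superposition:
  point load 135 at a = 4.58: Pa²(3L − a)/(6EI) = 5626/EI
  point load 164 at a = 2.75: Pa²(3L − a)/(6EI) = 2842/EI
  UDL 19.3: wL⁴/(8EI) = 2208/EI
  δ_0 = 10676/EI
Flexibility coefficient — unit upward force at E: δ_{EE} = L³/(3EI) = 55.46/EI.
Compatibility at E: δ_0 − R_E·δ_{EE} = 0, so R_E = 10676/55.46 = 192.5 kN.
Vertical equilibrium: R_D = ΣP − R_E = 405.1 − 192.5 = 212.7 kN.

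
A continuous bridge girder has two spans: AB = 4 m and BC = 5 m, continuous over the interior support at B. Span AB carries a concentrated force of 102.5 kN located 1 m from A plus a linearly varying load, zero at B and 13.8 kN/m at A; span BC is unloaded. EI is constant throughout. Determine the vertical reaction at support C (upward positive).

R_C = -5.416 kN

Take M_B as the redundant. Released structure: two simple spans AB and BC with a hinge at B.
Rotations at B on the released spans (each span's end-slope, ×1/EI):
  span AB: point load 102.5 at a = 1: Pab(L + a)/(6LEI) = 64.06/EI
  span AB: triangular load, peak 13.8: 7w₀L³/(360EI) = 17.17/EI
  relative rotation θ_0 = (81.24 + 0)/EI = 81.24/EI
A unit hogging moment at B produces rotation L₁/(3EI) + L₂/(3EI) = 3/EI.
Compatibility: M_B·(L₁+L₂)/(3EI) = θ_0, giving M_B = 27.08 kN·m (hogging).
Span BC, ΣM about C: R_B^{BC}·5 = 0 + 27.08, so R_B^{BC} = 5.416 kN and R_C = 0 − 5.416 = -5.416 kN.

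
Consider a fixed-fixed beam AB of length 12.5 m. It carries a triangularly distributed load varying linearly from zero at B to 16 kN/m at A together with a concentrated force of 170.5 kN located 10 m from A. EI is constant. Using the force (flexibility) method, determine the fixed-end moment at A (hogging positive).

M_A = 193.2 kN·m

Take the two fixed-end moments M_A, M_B as redundants; the released structure is the simple span AB.
End rotations of the released simple span under the applied load (×1/EI):
  at A: triangular load, peak 16: w₀L³/(45EI) = 694.4/EI
  at B: triangular load, peak 16: 7w₀L³/(360EI) = 607.6/EI
  at A: point load 170.5 at a = 10: Pab(L + b)/(6LEI) = 852.5/EI
  at B: point load 170.5 at a = 10: Pab(L + a)/(6LEI) = 1279/EI
  θ_A0 = 1547/EI,  θ_B0 = 1886/EI
Flexibility coefficients: a unit moment at one end gives L/(3EI) there and L/(6EI) at the far end, so f₁₁ = f₂₂ = 4.167/EI and f₁₂ = f₂₁ = 2.083/EI.
Compatibility — zero rotation at each built-in end:
  4.167 M_A + 2.083 M_B = 1547
  2.083 M_A + 4.167 M_B = 1886
Solving the pair gives M_A = 193.2 kN·m and M_B = 356.1 kN·m (hogging).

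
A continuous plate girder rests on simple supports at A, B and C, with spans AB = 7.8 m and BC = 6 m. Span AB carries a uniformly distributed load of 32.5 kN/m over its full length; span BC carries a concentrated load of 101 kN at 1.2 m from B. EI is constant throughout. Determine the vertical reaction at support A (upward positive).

Take M_B as the redundant. Released structure: two simple spans AB and BC with a hinge at B.
End slopes at the hinge B, treating each span as simply supported:
  span AB: UDL 32.5: wL³/(24EI) = 642.6/EI
  span BC: point load 101 at a = 1.2: Pab(L + b)/(6LEI) = 174.5/EI
  relative rotation θ_0 = (642.6 + 174.5)/EI = 817.2/EI
A unit hogging moment at B produces rotation L₁/(3EI) + L₂/(3EI) = 4.6/EI.
Slope continuity at B: θ_0 = M_B·4.6/EI, so M_B = 817.2/4.6 = 177.6 kN·m (hogging).
Span AB, ΣM about A with M_B applied at B: R_B^{AB}·7.8 = 988.6 + 177.6, so R_B^{AB} = 149.5 kN and R_A = 253.5 − 149.5 = 104 kN.

R_A = 104 kN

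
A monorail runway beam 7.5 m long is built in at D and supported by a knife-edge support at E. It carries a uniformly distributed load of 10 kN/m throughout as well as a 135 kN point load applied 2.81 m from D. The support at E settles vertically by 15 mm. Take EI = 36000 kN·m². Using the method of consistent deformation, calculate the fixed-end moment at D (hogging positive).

Release the roller at E. Primary structure: cantilever fixed at D.
Deflection at E on the released cantilever, summing each load's contribution:
  UDL 10: wL⁴/(8EI) = 3955/EI
  point load 135 at a = 2.81: Pa²(3L − a)/(6EI) = 3498/EI
  δ_0 = 7453/EI
Flexibility coefficient — unit upward force at E: δ_{EE} = L³/(3EI) = 140.6/EI.
With EI = 36000 kN·m²: δ_0 = 0.20703 m and δ_{EE} = 0.003906 m/kN.
Compatibility — the beam at E must follow the support down by 0.015 m: δ_0 − R_E·δ_{EE} = 0.015, so R_E = (0.20703 − 0.015)/0.003906 = 49.16 kN.
Moment equilibrium about D: M_D = Σ(load moments about D) − R_E·L = 660.6 − 49.16×7.5 = 291.9 kN·m.

M_D = 291.9 kN·m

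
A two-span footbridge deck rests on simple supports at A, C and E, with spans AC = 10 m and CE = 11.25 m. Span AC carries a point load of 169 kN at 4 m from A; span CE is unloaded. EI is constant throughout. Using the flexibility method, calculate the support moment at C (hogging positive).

M_C = 133.6 kN·m

Release continuity at C by inserting a hinge; the redundant is the internal moment M_C. The primary structure is two simply-supported spans AC and CE.
Rotations at C on the released spans (each span's end-slope, ×1/EI):
  span AC: point load 169 at a = 4: Pab(L + a)/(6LEI) = 946.4/EI
  relative rotation θ_0 = (946.4 + 0)/EI = 946.4/EI
A unit hogging moment at C produces rotation L₁/(3EI) + L₂/(3EI) = 7.083/EI.
Slope continuity at C: θ_0 = M_C·7.083/EI, so M_C = 946.4/7.083 = 133.6 kN·m (hogging).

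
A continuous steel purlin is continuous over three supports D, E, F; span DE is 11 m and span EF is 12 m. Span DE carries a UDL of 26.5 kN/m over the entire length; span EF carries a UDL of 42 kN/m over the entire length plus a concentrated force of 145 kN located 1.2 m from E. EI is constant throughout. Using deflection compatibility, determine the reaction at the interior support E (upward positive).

R_E = 643.9 kN

Insert a hinge at E; M_E is the redundant, and each span becomes simply supported.
Discontinuity in slope at E on the released structure — sum the simple-span end rotations:
  span DE: UDL 26.5: wL³/(24EI) = 1470/EI
  span EF: UDL 42: wL³/(24EI) = 3024/EI
  span EF: point load 145 at a = 1.2: Pab(L + b)/(6LEI) = 595.1/EI
  relative rotation θ_0 = (1470 + 3619)/EI = 5089/EI
A unit hogging moment at E produces rotation L₁/(3EI) + L₂/(3EI) = 7.667/EI.
Compatibility: M_E·(L₁+L₂)/(3EI) = θ_0, giving M_E = 663.7 kN·m (hogging).
Span DE, ΣM about D with M_E applied at E: R_E^{DE}·11 = 1603 + 663.7, so R_E^{DE} = 206.1 kN and R_D = 291.5 − 206.1 = 85.41 kN.
Span EF, ΣM about F: R_E^{EF}·12 = 4590 + 663.7, so R_E^{EF} = 437.8 kN and R_F = 649 − 437.8 = 211.2 kN.
R_E = 206.1 + 437.8 = 643.9 kN.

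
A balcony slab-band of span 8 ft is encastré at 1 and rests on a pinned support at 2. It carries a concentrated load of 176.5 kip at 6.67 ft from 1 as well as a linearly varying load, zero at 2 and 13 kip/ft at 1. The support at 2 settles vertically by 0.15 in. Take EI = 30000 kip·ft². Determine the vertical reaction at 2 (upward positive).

R_2 = 141.1 kip

Choose R_2 as the redundant. The primary structure is the cantilever fixed at 1.
Free-end deflection of the primary structure under the applied loading (downward +):
  point load 176.5 at a = 6.67: Pa²(3L − a)/(6EI) = 22680/EI
  triangular load, peak 13 at the fixed end: w₀L⁴/(30EI) = 1775/EI
  δ_0 = 24455/EI
Tip deflection under a unit load at 2: L³/(3EI) = 170.7/EI.
With EI = 30000 kip·ft²: δ_0 = 0.81517 ft and δ_{22} = 0.005689 ft/kip.
Compatibility — the beam at 2 must follow the support down by 0.0125 ft: δ_0 − R_2·δ_{22} = 0.0125, so R_2 = (0.81517 − 0.0125)/0.005689 = 141.1 kip.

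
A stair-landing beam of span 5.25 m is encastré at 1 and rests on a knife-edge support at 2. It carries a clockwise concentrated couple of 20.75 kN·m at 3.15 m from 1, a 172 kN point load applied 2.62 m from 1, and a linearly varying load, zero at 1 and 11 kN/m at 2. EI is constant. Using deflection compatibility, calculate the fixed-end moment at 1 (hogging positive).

Remove the prop at 2; the released (primary) structure is a cantilever built in at 1.
Deflection at 2 on the released cantilever, summing each load's contribution:
  clockwise couple 20.75 at a = 3.15: M₀a(2L − a)/(2EI) = 240.2/EI
  point load 172 at a = 2.62: Pa²(3L − a)/(6EI) = 2584/EI
  triangular load, peak 11 at the free end: 11w₀L⁴/(120EI) = 766/EI
  δ_0 = 3590/EI
Flexibility coefficient — unit upward force at 2: δ_{22} = L³/(3EI) = 48.23/EI.
The prop prevents deflection at 2: R_2 = δ_0/δ_{22} = 3590/48.23 = 74.43 kN.
Moment equilibrium about 1: M_1 = Σ(load moments about 1) − R_2·L = 572.5 − 74.43×5.25 = 181.7 kN·m.

M_1 = 181.7 kN·m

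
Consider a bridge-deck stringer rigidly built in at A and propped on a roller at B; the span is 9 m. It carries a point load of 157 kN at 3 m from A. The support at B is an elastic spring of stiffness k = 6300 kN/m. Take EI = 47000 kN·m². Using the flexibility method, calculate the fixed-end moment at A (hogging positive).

M_A = 267.9 kN·m

Take the reaction at B as the redundant and release it; the primary structure is a cantilever fixed at A.
Downward deflection at the released point B due to the loads:
  point load 157 at a = 3: Pa²(3L − a)/(6EI) = 5652/EI
Tip deflection under a unit load at B: L³/(3EI) = 243/EI.
With EI = 47000 kN·m²: δ_0 = 0.12026 m and δ_{BB} = 0.00517 m/kN.
Compatibility — the spring shortens by R_B/k under the reaction it provides: δ_0 − R_B·δ_{BB} = R_B/k. With 1/k = 0.000159 m/kN, R_B = δ_0 / (δ_{BB} + 1/k) = 0.12026 / (0.00517 + 0.000159) = 22.57 kN.
Moment equilibrium about A: M_A = Σ(load moments about A) − R_B·L = 471 − 22.57×9 = 267.9 kN·m.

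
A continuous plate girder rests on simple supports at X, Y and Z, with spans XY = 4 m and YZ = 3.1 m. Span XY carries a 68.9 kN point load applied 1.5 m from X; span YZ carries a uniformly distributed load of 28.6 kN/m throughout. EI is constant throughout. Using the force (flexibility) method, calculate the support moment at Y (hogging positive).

M_Y = 40.02 kN·m

Insert a hinge at Y; M_Y is the redundant, and each span becomes simply supported.
Discontinuity in slope at Y on the released structure — sum the simple-span end rotations:
  span XY: point load 68.9 at a = 1.5: Pab(L + a)/(6LEI) = 59.21/EI
  span YZ: UDL 28.6: wL³/(24EI) = 35.5/EI
  relative rotation θ_0 = (59.21 + 35.5)/EI = 94.71/EI
A unit hogging moment at Y produces rotation L₁/(3EI) + L₂/(3EI) = 2.367/EI.
Slope continuity at Y: θ_0 = M_Y·2.367/EI, so M_Y = 94.71/2.367 = 40.02 kN·m (hogging).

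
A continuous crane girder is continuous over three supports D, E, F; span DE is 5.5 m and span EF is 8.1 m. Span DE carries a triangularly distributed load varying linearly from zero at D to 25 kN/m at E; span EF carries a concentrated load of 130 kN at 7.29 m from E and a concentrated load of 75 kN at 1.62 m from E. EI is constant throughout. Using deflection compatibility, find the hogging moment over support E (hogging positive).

M_E = 103.5 kN·m

Take M_E as the redundant. Released structure: two simple spans DE and EF with a hinge at E.
End slopes at the hinge E, treating each span as simply supported:
  span DE: triangular load, peak 25: w₀L³/(45EI) = 92.43/EI
  span EF: point load 130 at a = 7.29: Pab(L + b)/(6LEI) = 140.7/EI
  span EF: point load 75 at a = 1.62: Pab(L + b)/(6LEI) = 236.2/EI
  relative rotation θ_0 = (92.43 + 376.9)/EI = 469.4/EI
A unit hogging moment at E produces rotation L₁/(3EI) + L₂/(3EI) = 4.533/EI.
Compatibility: M_E·(L₁+L₂)/(3EI) = θ_0, giving M_E = 103.5 kN·m (hogging).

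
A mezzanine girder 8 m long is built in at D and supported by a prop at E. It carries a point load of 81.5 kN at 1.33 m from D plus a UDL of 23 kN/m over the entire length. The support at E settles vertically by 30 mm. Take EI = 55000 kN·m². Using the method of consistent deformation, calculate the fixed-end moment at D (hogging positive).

Take the reaction at E as the redundant and release it; the primary structure is a cantilever fixed at D.
Primary-structure tip deflection at E by superposition:
  point load 81.5 at a = 1.33: Pa²(3L − a)/(6EI) = 544.7/EI
  UDL 23: wL⁴/(8EI) = 11776/EI
  δ_0 = 12321/EI
Flexibility coefficient — unit upward force at E: δ_{EE} = L³/(3EI) = 170.7/EI.
With EI = 55000 kN·m²: δ_0 = 0.22401 m and δ_{EE} = 0.003103 m/kN.
Compatibility — the beam at E must follow the support down by 0.03 m: δ_0 − R_E·δ_{EE} = 0.03, so R_E = (0.22401 − 0.03)/0.003103 = 62.52 kN.
Moment equilibrium about D: M_D = Σ(load moments about D) − R_E·L = 844.4 − 62.52×8 = 344.2 kN·m.

M_D = 344.2 kN·m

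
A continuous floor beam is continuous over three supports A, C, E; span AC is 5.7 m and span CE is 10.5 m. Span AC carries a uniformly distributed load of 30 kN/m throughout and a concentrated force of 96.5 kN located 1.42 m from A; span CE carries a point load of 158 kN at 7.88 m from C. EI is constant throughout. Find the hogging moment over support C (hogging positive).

Release continuity at C by inserting a hinge; the redundant is the internal moment M_C. The primary structure is two simply-supported spans AC and CE.
Discontinuity in slope at C on the released structure — sum the simple-span end rotations:
  span AC: UDL 30: wL³/(24EI) = 231.5/EI
  span AC: point load 96.5 at a = 1.42: Pab(L + a)/(6LEI) = 122.1/EI
  span CE: point load 158 at a = 7.88: Pab(L + b)/(6LEI) = 679.3/EI
  relative rotation θ_0 = (353.6 + 679.3)/EI = 1033/EI
A unit hogging moment at C produces rotation L₁/(3EI) + L₂/(3EI) = 5.4/EI.
Slope continuity at C: θ_0 = M_C·5.4/EI, so M_C = 1033/5.4 = 191.3 kN·m (hogging).

M_C = 191.3 kN·m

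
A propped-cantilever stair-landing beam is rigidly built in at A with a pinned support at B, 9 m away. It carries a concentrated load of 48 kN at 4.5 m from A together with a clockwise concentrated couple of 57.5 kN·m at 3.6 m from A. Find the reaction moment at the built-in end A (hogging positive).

M_A = 83.3 kN·m

Release the roller at B. Primary structure: cantilever fixed at A.
Primary-structure tip deflection at B by superposition:
  point load 48 at a = 4.5: Pa²(3L − a)/(6EI) = 3645/EI
  clockwise couple 57.5 at a = 3.6: M₀a(2L − a)/(2EI) = 1490/EI
  δ_0 = 5135/EI
Tip deflection under a unit load at B: L³/(3EI) = 243/EI.
The prop prevents deflection at B: R_B = δ_0/δ_{BB} = 5135/243 = 21.13 kN.
Moment equilibrium about A: M_A = Σ(load moments about A) − R_B·L = 273.5 − 21.13×9 = 83.3 kN·m.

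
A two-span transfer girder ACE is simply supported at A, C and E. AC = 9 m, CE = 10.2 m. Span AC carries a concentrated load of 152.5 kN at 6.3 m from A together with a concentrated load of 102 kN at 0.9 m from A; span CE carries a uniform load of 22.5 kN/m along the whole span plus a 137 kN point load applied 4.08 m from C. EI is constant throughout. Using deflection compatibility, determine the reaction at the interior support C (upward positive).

R_C = 404.7 kN

Release continuity at C by inserting a hinge; the redundant is the internal moment M_C. The primary structure is two simply-supported spans AC and CE.
End slopes at the hinge C, treating each span as simply supported:
  span AC: point load 152.5 at a = 6.3: Pab(L + a)/(6LEI) = 735/EI
  span AC: point load 102 at a = 0.9: Pab(L + a)/(6LEI) = 136.3/EI
  span CE: UDL 22.5: wL³/(24EI) = 994.9/EI
  span CE: point load 137 at a = 4.08: Pab(L + b)/(6LEI) = 912.2/EI
  relative rotation θ_0 = (871.3 + 1907)/EI = 2778/EI
A unit hogging moment at C produces rotation L₁/(3EI) + L₂/(3EI) = 6.4/EI.
Slope continuity at C: θ_0 = M_C·6.4/EI, so M_C = 2778/6.4 = 434.1 kN·m (hogging).
Span AC, ΣM about A with M_C applied at C: R_C^{AC}·9 = 1053 + 434.1, so R_C^{AC} = 165.2 kN and R_A = 254.5 − 165.2 = 89.31 kN.
Span CE, ΣM about E: R_C^{CE}·10.2 = 2009 + 434.1, so R_C^{CE} = 239.5 kN and R_E = 366.5 − 239.5 = 127 kN.
R_C = 165.2 + 239.5 = 404.7 kN.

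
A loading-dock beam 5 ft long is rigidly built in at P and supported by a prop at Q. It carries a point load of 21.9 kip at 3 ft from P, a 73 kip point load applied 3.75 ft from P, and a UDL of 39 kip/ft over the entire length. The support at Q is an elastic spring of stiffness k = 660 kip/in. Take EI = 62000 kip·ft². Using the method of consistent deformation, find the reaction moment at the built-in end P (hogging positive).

Release the roller at Q. Primary structure: cantilever fixed at P.
Free-end deflection of the primary structure under the applied loading (downward +):
  point load 21.9 at a = 3: Pa²(3L − a)/(6EI) = 394.2/EI
  point load 73 at a = 3.75: Pa²(3L − a)/(6EI) = 1925/EI
  UDL 39: wL⁴/(8EI) = 3047/EI
  δ_0 = 5366/EI
Flexibility coefficient — unit upward force at Q: δ_{QQ} = L³/(3EI) = 41.67/EI.
With EI = 62000 kip·ft²: δ_0 = 0.086546 ft and δ_{QQ} = 0.000672 ft/kip.
Compatibility — the spring shortens by R_Q/k under the reaction it provides: δ_0 − R_Q·δ_{QQ} = R_Q/k. With 1/k = 1/(660×12) ft/kip = 0.000126 ft/kip, R_Q = δ_0 / (δ_{QQ} + 1/k) = 0.086546 / (0.000672 + 0.000126) = 108.4 kip.
Moment equilibrium about P: M_P = Σ(load moments about P) − R_Q·L = 827 − 108.4×5 = 284.9 kip·ft.

M_P = 284.9 kip·ft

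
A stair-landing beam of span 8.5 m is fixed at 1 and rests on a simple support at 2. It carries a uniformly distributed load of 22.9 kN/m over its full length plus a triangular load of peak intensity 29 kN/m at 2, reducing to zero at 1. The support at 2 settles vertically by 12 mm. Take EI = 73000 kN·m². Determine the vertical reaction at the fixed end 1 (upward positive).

R_1 = 181.4 kN

Remove the prop at 2; the released (primary) structure is a cantilever built in at 1.
Downward deflection at the released point 2 due to the loads:
  UDL 22.9: wL⁴/(8EI) = 14942/EI
  triangular load, peak 29 at the free end: 11w₀L⁴/(120EI) = 13877/EI
  δ_0 = 28819/EI
Flexibility coefficient — unit upward force at 2: δ_{22} = L³/(3EI) = 204.7/EI.
With EI = 73000 kN·m²: δ_0 = 0.39478 m and δ_{22} = 0.002804 m/kN.
Compatibility — the beam at 2 must follow the support down by 0.012 m: δ_0 − R_2·δ_{22} = 0.012, so R_2 = (0.39478 − 0.012)/0.002804 = 136.5 kN.
Vertical equilibrium: R_1 = ΣP − R_2 = 317.9 − 136.5 = 181.4 kN.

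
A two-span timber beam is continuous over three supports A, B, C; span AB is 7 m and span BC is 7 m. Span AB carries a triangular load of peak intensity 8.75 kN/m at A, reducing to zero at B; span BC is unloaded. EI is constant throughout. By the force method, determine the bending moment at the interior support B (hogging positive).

Take M_B as the redundant. Released structure: two simple spans AB and BC with a hinge at B.
Discontinuity in slope at B on the released structure — sum the simple-span end rotations:
  span AB: triangular load, peak 8.75: 7w₀L³/(360EI) = 58.36/EI
  relative rotation θ_0 = (58.36 + 0)/EI = 58.36/EI
A unit hogging moment at B produces rotation L₁/(3EI) + L₂/(3EI) = 4.667/EI.
Compatibility: M_B·(L₁+L₂)/(3EI) = θ_0, giving M_B = 12.51 kN·m (hogging).

M_B = 12.51 kN·m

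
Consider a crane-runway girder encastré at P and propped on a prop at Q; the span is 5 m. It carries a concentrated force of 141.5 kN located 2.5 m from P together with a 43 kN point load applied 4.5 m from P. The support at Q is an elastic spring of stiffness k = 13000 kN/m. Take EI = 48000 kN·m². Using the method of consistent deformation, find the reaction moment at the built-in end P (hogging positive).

M_P = 176.2 kN·m

Take the reaction at Q as the redundant and release it; the primary structure is a cantilever fixed at P.
Free-end deflection of the primary structure under the applied loading (downward +):
  point load 141.5 at a = 2.5: Pa²(3L − a)/(6EI) = 1842/EI
  point load 43 at a = 4.5: Pa²(3L − a)/(6EI) = 1524/EI
  δ_0 = 3366/EI
Flexibility coefficient — unit upward force at Q: δ_{QQ} = L³/(3EI) = 41.67/EI.
With EI = 48000 kN·m²: δ_0 = 0.07013 m and δ_{QQ} = 0.000868 m/kN.
Compatibility — the spring shortens by R_Q/k under the reaction it provides: δ_0 − R_Q·δ_{QQ} = R_Q/k. With 1/k = 0.000077 m/kN, R_Q = δ_0 / (δ_{QQ} + 1/k) = 0.07013 / (0.000868 + 0.000077) = 74.21 kN.
Moment equilibrium about P: M_P = Σ(load moments about P) − R_Q·L = 547.2 − 74.21×5 = 176.2 kN·m.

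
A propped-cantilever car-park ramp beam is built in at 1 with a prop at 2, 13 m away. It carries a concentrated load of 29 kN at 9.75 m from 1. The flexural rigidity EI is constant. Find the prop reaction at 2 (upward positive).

Choose R_2 as the redundant. The primary structure is the cantilever fixed at 1.
Deflection at 2 on the released cantilever, summing each load's contribution:
  point load 29 at a = 9.75: Pa²(3L − a)/(6EI) = 13439/EI
Flexibility coefficient — unit upward force at 2: δ_{22} = L³/(3EI) = 732.3/EI.
Compatibility at 2: δ_0 − R_2·δ_{22} = 0, so R_2 = 13439/732.3 = 18.35 kN.

R_2 = 18.35 kN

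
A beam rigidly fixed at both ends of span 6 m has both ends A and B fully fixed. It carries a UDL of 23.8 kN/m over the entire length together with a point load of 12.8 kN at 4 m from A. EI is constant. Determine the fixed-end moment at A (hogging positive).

M_A = 77.09 kN·m

Take the two fixed-end moments M_A, M_B as redundants; the released structure is the simple span AB.
On the primary (simply-supported) span, the end slopes from the loading are:
  at A: UDL 23.8: wL³/(24EI) = 214.2/EI
  at B: UDL 23.8: wL³/(24EI) = 214.2/EI
  at A: point load 12.8 at a = 4: Pab(L + b)/(6LEI) = 22.76/EI
  at B: point load 12.8 at a = 4: Pab(L + a)/(6LEI) = 28.44/EI
  θ_A0 = 237/EI,  θ_B0 = 242.6/EI
Flexibility coefficients: a unit moment at one end gives L/(3EI) there and L/(6EI) at the far end, so f₁₁ = f₂₂ = 2/EI and f₁₂ = f₂₁ = 1/EI.
Compatibility — zero rotation at each built-in end:
  2 M_A + 1 M_B = 237
  1 M_A + 2 M_B = 242.6
Solving the pair gives M_A = 77.09 kN·m and M_B = 82.78 kN·m (hogging).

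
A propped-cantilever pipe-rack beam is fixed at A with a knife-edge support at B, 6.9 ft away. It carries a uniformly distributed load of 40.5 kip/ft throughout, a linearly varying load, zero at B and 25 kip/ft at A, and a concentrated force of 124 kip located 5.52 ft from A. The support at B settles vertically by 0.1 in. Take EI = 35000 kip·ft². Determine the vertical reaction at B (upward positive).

R_B = 206.7 kip

Release the roller at B. Primary structure: cantilever fixed at A.
Downward deflection at the released point B due to the loads:
  UDL 40.5: wL⁴/(8EI) = 11475/EI
  triangular load, peak 25 at the fixed end: w₀L⁴/(30EI) = 1889/EI
  point load 124 at a = 5.52: Pa²(3L − a)/(6EI) = 9559/EI
  δ_0 = 22923/EI
Tip deflection under a unit load at B: L³/(3EI) = 109.5/EI.
With EI = 35000 kip·ft²: δ_0 = 0.65495 ft and δ_{BB} = 0.003129 ft/kip.
Compatibility — the beam at B must follow the support down by 0.008333 ft: δ_0 − R_B·δ_{BB} = 0.008333, so R_B = (0.65495 − 0.008333)/0.003129 = 206.7 kip.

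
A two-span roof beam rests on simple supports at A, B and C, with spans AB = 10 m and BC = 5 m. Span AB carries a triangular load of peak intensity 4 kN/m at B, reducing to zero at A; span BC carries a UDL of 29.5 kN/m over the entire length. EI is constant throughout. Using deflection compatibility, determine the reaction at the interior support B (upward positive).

R_B = 101.6 kN

Insert a hinge at B; M_B is the redundant, and each span becomes simply supported.
Rotations at B on the released spans (each span's end-slope, ×1/EI):
  span AB: triangular load, peak 4: w₀L³/(45EI) = 88.89/EI
  span BC: UDL 29.5: wL³/(24EI) = 153.6/EI
  relative rotation θ_0 = (88.89 + 153.6)/EI = 242.5/EI
A unit hogging moment at B produces rotation L₁/(3EI) + L₂/(3EI) = 5/EI.
Slope continuity at B: θ_0 = M_B·5/EI, so M_B = 242.5/5 = 48.51 kN·m (hogging).
Span AB, ΣM about A with M_B applied at B: R_B^{AB}·10 = 133.3 + 48.51, so R_B^{AB} = 18.18 kN and R_A = 20 − 18.18 = 1.816 kN.
Span BC, ΣM about C: R_B^{BC}·5 = 368.8 + 48.51, so R_B^{BC} = 83.45 kN and R_C = 147.5 − 83.45 = 64.05 kN.
R_B = 18.18 + 83.45 = 101.6 kN.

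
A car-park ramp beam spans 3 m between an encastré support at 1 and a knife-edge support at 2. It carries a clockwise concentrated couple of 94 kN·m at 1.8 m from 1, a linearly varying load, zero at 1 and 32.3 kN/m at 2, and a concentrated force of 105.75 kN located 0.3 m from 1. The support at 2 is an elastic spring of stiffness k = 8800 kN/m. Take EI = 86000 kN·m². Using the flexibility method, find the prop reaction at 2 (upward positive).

R_2 = 32.44 kN

Release the roller at 2. Primary structure: cantilever fixed at 1.
Deflection at 2 on the released cantilever, summing each load's contribution:
  clockwise couple 94 at a = 1.8: M₀a(2L − a)/(2EI) = 355.3/EI
  triangular load, peak 32.3 at the free end: 11w₀L⁴/(120EI) = 239.8/EI
  point load 105.75 at a = 0.3: Pa²(3L − a)/(6EI) = 13.8/EI
  δ_0 = 608.9/EI
Flexibility coefficient — unit upward force at 2: δ_{22} = L³/(3EI) = 9/EI.
With EI = 86000 kN·m²: δ_0 = 0.007081 m and δ_{22} = 0.000105 m/kN.
Compatibility — the spring shortens by R_2/k under the reaction it provides: δ_0 − R_2·δ_{22} = R_2/k. With 1/k = 0.000114 m/kN, R_2 = δ_0 / (δ_{22} + 1/k) = 0.007081 / (0.000105 + 0.000114) = 32.44 kN.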